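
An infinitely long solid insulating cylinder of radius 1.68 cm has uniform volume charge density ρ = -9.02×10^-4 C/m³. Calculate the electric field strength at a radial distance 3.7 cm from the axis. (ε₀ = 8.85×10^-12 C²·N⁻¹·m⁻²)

E = 3.89e5 N/C

Take a coaxial cylindrical Gaussian surface of radius r = 3.7 cm and length L (r > 1.68 cm, full cross-section enclosed).
λ_enc = ρ·πR² = (-9.02×10^-4)π(0.0168)² = -7.998e-7 C/m.
Applying ∮E·dA = Q_enc/ε₀ with the end caps contributing no flux:
E = |λ_enc|/(2πε₀r) = (7.998e-7)/(2π·8.85×10^-12·0.037) = 3.89e5 N/C.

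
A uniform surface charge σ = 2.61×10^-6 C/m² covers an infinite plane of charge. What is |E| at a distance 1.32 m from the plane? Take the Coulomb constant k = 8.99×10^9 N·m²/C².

Choose a cylindrical pillbox piercing the sheet, end faces (area A) parallel to it.
Flux Φ = 2EA and Q_enc = σA, so 2EA = σA/ε₀ ⇒ E = |σ|/(2ε₀), independent of distance.
E = 2πk|σ| = 2π(8.99×10^9)(2.61×10^-6) = 1.47e5 N/C.

E ≈ 1.47×10^5 V/m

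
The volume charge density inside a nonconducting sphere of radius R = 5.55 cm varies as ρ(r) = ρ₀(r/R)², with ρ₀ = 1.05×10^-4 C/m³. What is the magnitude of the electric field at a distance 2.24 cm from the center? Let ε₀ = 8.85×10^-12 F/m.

|E| = 8.66e3 N/C

Use a concentric Gaussian sphere at r = 2.24 cm (r < R).
Integrate the density: Q_enc = 4π ∫₀^r ρ₀(r'/R)^2 r'² dr' = 4πρ₀ r^5/(5·R²) = 4.832×10^-10 C.
Since E is radial and uniform over the Gaussian sphere, Φ = E·4πr² = Q_enc/ε₀.
E = |Q_enc|/(4πε₀r²) = (4.832e-10)/(4π·8.85×10^-12·(0.0224)²) = 8.66e3 N/C.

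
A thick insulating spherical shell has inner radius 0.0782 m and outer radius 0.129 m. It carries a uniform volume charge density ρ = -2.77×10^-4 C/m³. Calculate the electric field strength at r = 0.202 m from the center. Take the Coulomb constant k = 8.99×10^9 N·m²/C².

|E| = 4.27×10^5 N/C

By spherical symmetry E is radial; choose a Gaussian sphere of radius r = 0.202 m (r > 0.129 m, enclosing the whole shell).
Q_enc = ρ·(4π/3)(b³ − a³) = (-2.77×10^-4)·(4π/3)·((0.129)³ − (0.0782)³) = -1.936e-6 C.
Gauss's law: E·4πr² = Q_enc/ε₀.
E = k|Q_enc|/r² = (8.99×10^9)(1.936e-6)/(0.202)² = 4.27×10^5 N/C.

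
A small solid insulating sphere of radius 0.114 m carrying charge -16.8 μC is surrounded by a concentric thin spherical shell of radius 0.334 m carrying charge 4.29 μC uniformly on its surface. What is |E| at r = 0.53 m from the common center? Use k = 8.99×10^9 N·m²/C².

E ≈ 4.00e5 N/C

Take a concentric spherical Gaussian surface of radius r = 0.53 m (r > 0.334 m, enclosing both).
Q_enc = (-16.8 μC) + (4.29 μC) = -1.251×10^-5 C.
By Gauss's law, ∮E·dA = E·4πr² = Q_enc/ε₀.
E = k|Q_enc|/r² = (8.99×10^9)(1.251e-5)/(0.53)² = 4.00e5 N/C.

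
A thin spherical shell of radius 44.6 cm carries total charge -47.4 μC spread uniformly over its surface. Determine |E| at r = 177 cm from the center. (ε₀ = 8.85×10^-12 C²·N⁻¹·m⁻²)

|E| ≈ 1.36e5 N/C

Use a concentric Gaussian sphere at r = 177 cm (r > 44.6 cm).
The entire shell is enclosed: Q_enc = -4.74×10^-5 C.
By Gauss's law, ∮E·dA = E·4πr² = Q_enc/ε₀.
E = |Q_enc|/(4πε₀r²) = (4.74×10^-5)/(4π·8.85×10^-12·(1.77)²) = 1.36×10^5 N/C.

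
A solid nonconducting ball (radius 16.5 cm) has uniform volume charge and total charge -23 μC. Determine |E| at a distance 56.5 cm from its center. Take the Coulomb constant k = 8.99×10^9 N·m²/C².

|E| = 6.48e5 V/m

Take a concentric spherical Gaussian surface of radius r = 56.5 cm (r > R, so the entire charge is enclosed).
Q_enc = -23 μC = -2.30×10^-5 C.
By Gauss's law, ∮E·dA = E·4πr² = Q_enc/ε₀.
E = k|Q_enc|/r² = (8.99×10^9)(2.30×10^-5)/(0.565)² = 6.48×10^5 N/C.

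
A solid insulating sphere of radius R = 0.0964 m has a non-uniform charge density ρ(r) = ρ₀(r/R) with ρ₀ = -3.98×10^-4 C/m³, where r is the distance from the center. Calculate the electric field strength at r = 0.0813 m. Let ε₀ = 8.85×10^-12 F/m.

Take a concentric spherical Gaussian surface of radius r = 0.0813 m (r < R).
Integrate the density: Q_enc = 4π ∫₀^r ρ₀(r'/R)^1 r'² dr' = 4πρ₀ r^4/(4·R) = -5.667×10^-7 C.
Since E is radial and uniform over the Gaussian sphere, Φ = E·4πr² = Q_enc/ε₀.
E = |Q_enc|/(4πε₀r²) = (5.667e-7)/(4π·8.85×10^-12·(0.0813)²) = 7.71×10^5 N/C.

|E| ≈ 7.71×10^5 V/m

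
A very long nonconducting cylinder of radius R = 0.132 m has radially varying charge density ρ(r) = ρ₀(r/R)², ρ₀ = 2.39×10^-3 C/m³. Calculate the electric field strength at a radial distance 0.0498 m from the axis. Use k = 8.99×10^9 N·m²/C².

By cylindrical symmetry E is radial; use a coaxial Gaussian cylinder of radius 0.0498 m and length L (r < R).
λ_enc = ∫₀^r ρ(r')·2πr' dr' = (2πρ₀/R²)·r^4/4 = 1.325×10^-6 C/m.
By Gauss's law (flux through the curved wall only), E·2πrL = λ_enc L/ε₀.
E = 2k|λ_enc|/r = 2(8.99×10^9)(1.325×10^-6)/(0.0498) = 4.78e5 N/C.

|E| ≈ 4.78e5 N/C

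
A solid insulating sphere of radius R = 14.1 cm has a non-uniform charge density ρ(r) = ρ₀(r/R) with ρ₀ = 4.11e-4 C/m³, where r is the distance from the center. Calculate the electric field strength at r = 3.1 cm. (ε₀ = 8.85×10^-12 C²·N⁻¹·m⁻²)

E ≈ 7.91×10^4 N/C

Take a concentric spherical Gaussian surface of radius r = 3.1 cm (r < R).
Q_enc = ∫₀^r ρ(r')·4πr'² dr' = (4πρ₀/R) ∫₀^r r'^3 dr' = 4πρ₀ r^4/(4·R) = 8.457e-9 C.
Applying ∮E·dA = Q_enc/ε₀ with Φ = E(4πr²):
E = |Q_enc|/(4πε₀r²) = (8.457×10^-9)/(4π·8.85×10^-12·(0.031)²) = 7.91e4 N/C.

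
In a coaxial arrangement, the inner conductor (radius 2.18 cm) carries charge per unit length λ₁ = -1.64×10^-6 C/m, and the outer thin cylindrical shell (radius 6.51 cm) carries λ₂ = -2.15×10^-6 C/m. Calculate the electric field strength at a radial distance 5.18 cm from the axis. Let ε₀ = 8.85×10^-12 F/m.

By cylindrical symmetry E is radial; use a coaxial Gaussian cylinder of radius 5.18 cm and length L (between the conductors, 2.18 cm < r < 6.51 cm).
The shell at 6.51 cm lies outside the Gaussian surface, so λ_enc = λ₁ = -1.64e-6 C/m.
Since E is radial and uniform over the curved surface, Φ = E·2πrL = Q_enc/ε₀ = λ_enc L/ε₀.
E = |λ_enc|/(2πε₀r) = (1.64×10^-6)/(2π·8.85×10^-12·0.0518) = 5.69×10^5 N/C.

E = 5.69×10^5 V/m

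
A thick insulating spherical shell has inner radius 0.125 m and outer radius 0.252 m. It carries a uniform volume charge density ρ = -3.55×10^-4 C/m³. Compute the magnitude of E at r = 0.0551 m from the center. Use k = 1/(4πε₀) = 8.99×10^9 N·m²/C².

By spherical symmetry E is radial; choose a Gaussian sphere of radius r = 0.0551 m (r < 0.125 m, inside the empty cavity).
No charge is enclosed, so by Gauss's law E·4πr² = 0 ⇒ E = 0.

E = 0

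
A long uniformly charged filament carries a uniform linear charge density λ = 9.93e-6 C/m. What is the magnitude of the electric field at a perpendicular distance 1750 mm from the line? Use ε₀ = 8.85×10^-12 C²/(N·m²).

E ≈ 1.02×10^5 N/C

Choose a coaxial cylinder of radius r = 1750 mm (arbitrary length L) as the Gaussian surface.
Q_enc = λL, so λ_enc = 9.93×10^-6 C/m.
By Gauss's law (flux through the curved wall only), E·2πrL = λ_enc L/ε₀.
E = |λ_enc|/(2πε₀r) = (9.93×10^-6)/(2π·8.85×10^-12·1.75) = 1.02×10^5 N/C.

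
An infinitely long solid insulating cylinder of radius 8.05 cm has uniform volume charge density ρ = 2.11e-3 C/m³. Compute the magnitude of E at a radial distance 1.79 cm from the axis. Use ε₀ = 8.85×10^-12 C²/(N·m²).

|E| = 2.13×10^6 V/m

Choose a coaxial cylinder of radius r = 1.79 cm (arbitrary length L) as the Gaussian surface (r < R).
Charge inside radius r per length L is ρ·πr²·L, so λ_enc = ρπr² = 2.124×10^-6 C/m.
Gauss's law: E·2πrL = λ_enc L/ε₀.
E = |λ_enc|/(2πε₀r) = (2.124×10^-6)/(2π·8.85×10^-12·0.0179) = 2.13×10^6 N/C.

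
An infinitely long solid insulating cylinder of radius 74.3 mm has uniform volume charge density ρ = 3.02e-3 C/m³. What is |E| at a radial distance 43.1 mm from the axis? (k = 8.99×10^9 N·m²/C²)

7.35×10^6 V/m

Choose a coaxial cylinder of radius r = 43.1 mm (arbitrary length L) as the Gaussian surface (r < R).
Charge inside radius r per length L is ρ·πr²·L, so λ_enc = ρπr² = 1.762e-5 C/m.
Since E is radial and uniform over the curved surface, Φ = E·2πrL = Q_enc/ε₀ = λ_enc L/ε₀.
E = 2k|λ_enc|/r = 2(8.99×10^9)(1.762e-5)/(0.0431) = 7.35×10^6 N/C.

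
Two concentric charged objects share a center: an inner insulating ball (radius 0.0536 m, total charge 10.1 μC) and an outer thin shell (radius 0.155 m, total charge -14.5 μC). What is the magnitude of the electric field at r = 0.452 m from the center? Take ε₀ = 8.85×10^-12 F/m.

E = 1.94×10^5 V/m

Use a concentric Gaussian sphere at r = 0.452 m (r > 0.155 m, enclosing both).
Q_enc = (10.1 μC) + (-14.5 μC) = -4.40×10^-6 C.
Since E is radial and uniform over the Gaussian sphere, Φ = E·4πr² = Q_enc/ε₀.
E = |Q_enc|/(4πε₀r²) = (4.40×10^-6)/(4π·8.85×10^-12·(0.452)²) = 1.94e5 N/C.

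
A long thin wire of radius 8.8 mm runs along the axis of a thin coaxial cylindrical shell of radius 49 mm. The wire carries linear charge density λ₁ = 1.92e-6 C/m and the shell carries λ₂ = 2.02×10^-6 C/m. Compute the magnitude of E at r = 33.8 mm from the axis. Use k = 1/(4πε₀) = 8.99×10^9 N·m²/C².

1.02×10^6 V/m

By cylindrical symmetry E is radial; use a coaxial Gaussian cylinder of radius 33.8 mm and length L (between the conductors, 8.8 mm < r < 49 mm).
Only the inner wire is enclosed; the outer shell contributes nothing inside itself. λ_enc = λ₁ = 1.92e-6 C/m.
Gauss's law: E·2πrL = λ_enc L/ε₀.
E = 2k|λ_enc|/r = 2(8.99×10^9)(1.92×10^-6)/(0.0338) = 1.02×10^6 N/C.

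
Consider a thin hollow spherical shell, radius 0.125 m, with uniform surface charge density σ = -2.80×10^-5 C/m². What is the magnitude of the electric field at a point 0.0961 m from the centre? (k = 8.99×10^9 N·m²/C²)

Take a concentric spherical Gaussian surface of radius r = 0.0961 m (inside the shell, r < 0.125 m).
No charge lies within this surface, so Q_enc = 0 and Gauss's law gives E·4πr² = 0 ⇒ E = 0.

E = 0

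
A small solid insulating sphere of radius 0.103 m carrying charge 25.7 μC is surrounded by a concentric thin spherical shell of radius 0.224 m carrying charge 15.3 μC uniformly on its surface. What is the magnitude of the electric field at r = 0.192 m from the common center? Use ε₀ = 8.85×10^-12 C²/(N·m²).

Use a concentric Gaussian sphere at r = 0.192 m (between the bodies, 0.103 m < r < 0.224 m).
The shell at 0.224 m lies outside the Gaussian surface, so Q_enc = 25.7 μC = 2.57×10^-5 C.
Gauss's law: E·4πr² = Q_enc/ε₀.
E = |Q_enc|/(4πε₀r²) = (2.57e-5)/(4π·8.85×10^-12·(0.192)²) = 6.27e6 N/C.

E ≈ 6.27×10^6 N/C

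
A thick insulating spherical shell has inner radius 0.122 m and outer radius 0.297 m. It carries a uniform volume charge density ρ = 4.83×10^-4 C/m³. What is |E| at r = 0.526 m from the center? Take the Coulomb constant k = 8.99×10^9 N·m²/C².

Symmetry ⇒ E = E(r) r̂. Gaussian sphere of radius r = 0.526 m (r > 0.297 m, enclosing the whole shell).
Q_enc = ρ·(4π/3)(b³ − a³) = (4.83×10^-4)·(4π/3)·((0.297)³ − (0.122)³) = 4.933×10^-5 C.
Since E is radial and uniform over the Gaussian sphere, Φ = E·4πr² = Q_enc/ε₀.
E = k|Q_enc|/r² = (8.99×10^9)(4.933×10^-5)/(0.526)² = 1.60×10^6 N/C.

E ≈ 1.60×10^6 V/m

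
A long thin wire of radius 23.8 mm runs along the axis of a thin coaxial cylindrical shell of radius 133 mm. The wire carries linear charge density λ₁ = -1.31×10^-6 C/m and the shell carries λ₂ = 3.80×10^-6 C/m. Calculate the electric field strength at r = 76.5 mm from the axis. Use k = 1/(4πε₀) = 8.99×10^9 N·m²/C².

|E| = 3.08×10^5 N/C

Choose a coaxial cylinder of radius r = 76.5 mm (arbitrary length L) as the Gaussian surface (between the conductors, 23.8 mm < r < 133 mm).
The shell at 133 mm lies outside the Gaussian surface, so λ_enc = λ₁ = -1.31×10^-6 C/m.
Applying ∮E·dA = Q_enc/ε₀ with the end caps contributing no flux:
E = 2k|λ_enc|/r = 2(8.99×10^9)(1.31×10^-6)/(0.0765) = 3.08×10^5 N/C.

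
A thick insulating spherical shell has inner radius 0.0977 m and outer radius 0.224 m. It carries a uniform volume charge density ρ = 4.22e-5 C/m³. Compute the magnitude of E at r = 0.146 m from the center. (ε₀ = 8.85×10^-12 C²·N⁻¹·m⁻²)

Symmetry ⇒ E = E(r) r̂. Gaussian sphere of radius r = 0.146 m (within the shell material, 0.0977 m < r < 0.224 m).
Only the shell between 0.0977 m and r is enclosed: Q_enc = ρ·(4π/3)(r³ − a³) = (4.22e-5)·(4π/3)·((0.146)³ − (0.0977)³) = 3.853×10^-7 C.
Since E is radial and uniform over the Gaussian sphere, Φ = E·4πr² = Q_enc/ε₀.
E = |Q_enc|/(4πε₀r²) = (3.853e-7)/(4π·8.85×10^-12·(0.146)²) = 1.63e5 N/C.

|E| ≈ 1.63×10^5 V/m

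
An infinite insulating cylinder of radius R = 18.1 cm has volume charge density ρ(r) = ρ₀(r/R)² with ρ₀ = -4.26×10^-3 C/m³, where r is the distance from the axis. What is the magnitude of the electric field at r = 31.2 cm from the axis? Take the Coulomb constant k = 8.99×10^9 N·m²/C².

|E| = 1.26e7 N/C

By cylindrical symmetry E is radial; use a coaxial Gaussian cylinder of radius 31.2 cm and length L (r > R, full charge per length enclosed).
λ_enc = 2π ∫₀^R ρ₀(r'/R)^2 r' dr' = 2πρ₀R²/4 = -2.192×10^-4 C/m.
By Gauss's law (flux through the curved wall only), E·2πrL = λ_enc L/ε₀.
E = 2k|λ_enc|/r = 2(8.99×10^9)(2.192×10^-4)/(0.312) = 1.26e7 N/C.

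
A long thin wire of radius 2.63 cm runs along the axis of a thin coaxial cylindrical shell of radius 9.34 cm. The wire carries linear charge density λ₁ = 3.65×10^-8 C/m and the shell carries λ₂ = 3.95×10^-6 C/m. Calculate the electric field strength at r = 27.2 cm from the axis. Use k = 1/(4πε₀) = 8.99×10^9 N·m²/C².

|E| ≈ 2.64e5 V/m

Coaxial Gaussian cylinder, radius r = 27.2 cm, length L (r > 9.34 cm, enclosing both).
λ_enc = λ₁ + λ₂ = (3.65×10^-8) + (3.95×10^-6) = 3.987e-6 C/m.
By Gauss's law (flux through the curved wall only), E·2πrL = λ_enc L/ε₀.
E = 2k|λ_enc|/r = 2(8.99×10^9)(3.987×10^-6)/(0.272) = 2.64×10^5 N/C.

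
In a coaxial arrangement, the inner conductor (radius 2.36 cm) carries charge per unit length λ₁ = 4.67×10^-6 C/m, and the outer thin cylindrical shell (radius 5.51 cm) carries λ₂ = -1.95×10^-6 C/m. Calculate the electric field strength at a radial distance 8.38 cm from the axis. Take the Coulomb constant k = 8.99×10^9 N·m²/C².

By cylindrical symmetry E is radial; use a coaxial Gaussian cylinder of radius 8.38 cm and length L (r > 5.51 cm, enclosing both).
λ_enc = λ₁ + λ₂ = (4.67e-6) + (-1.95×10^-6) = 2.72e-6 C/m.
Since E is radial and uniform over the curved surface, Φ = E·2πrL = Q_enc/ε₀ = λ_enc L/ε₀.
E = 2k|λ_enc|/r = 2(8.99×10^9)(2.72e-6)/(0.0838) = 5.84×10^5 N/C.

E = 5.84×10^5 V/m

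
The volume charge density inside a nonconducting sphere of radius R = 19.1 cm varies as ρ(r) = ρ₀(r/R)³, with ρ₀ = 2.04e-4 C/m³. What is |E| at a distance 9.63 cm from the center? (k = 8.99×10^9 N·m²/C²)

|E| = 4.74×10^4 N/C

Take a concentric spherical Gaussian surface of radius r = 9.63 cm (r < R).
Q_enc = ∫₀^r ρ(r')·4πr'² dr' = (4πρ₀/R³) ∫₀^r r'^5 dr' = 4πρ₀ r^6/(6·R³) = 4.89×10^-8 C.
Gauss's law: E·4πr² = Q_enc/ε₀.
E = k|Q_enc|/r² = (8.99×10^9)(4.89×10^-8)/(0.0963)² = 4.74×10^4 N/C.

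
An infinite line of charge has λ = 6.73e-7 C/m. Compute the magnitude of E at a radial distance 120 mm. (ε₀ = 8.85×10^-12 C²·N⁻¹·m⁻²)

|E| ≈ 1.01×10^5 N/C

Take a coaxial cylindrical Gaussian surface of radius r = 120 mm and length L.
Q_enc = λL, so λ_enc = 6.73e-7 C/m.
Gauss's law: E·2πrL = λ_enc L/ε₀.
E = |λ_enc|/(2πε₀r) = (6.73e-7)/(2π·8.85×10^-12·0.12) = 1.01×10^5 N/C.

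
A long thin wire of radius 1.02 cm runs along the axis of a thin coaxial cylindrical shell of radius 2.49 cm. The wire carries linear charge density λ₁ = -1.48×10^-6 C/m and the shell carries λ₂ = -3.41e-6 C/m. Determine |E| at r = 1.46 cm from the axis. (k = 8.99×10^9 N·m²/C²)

Coaxial Gaussian cylinder, radius r = 1.46 cm, length L (between the conductors, 1.02 cm < r < 2.49 cm).
The shell at 2.49 cm lies outside the Gaussian surface, so λ_enc = λ₁ = -1.48×10^-6 C/m.
Applying ∮E·dA = Q_enc/ε₀ with the end caps contributing no flux:
E = 2k|λ_enc|/r = 2(8.99×10^9)(1.48×10^-6)/(0.0146) = 1.82×10^6 N/C.

|E| ≈ 1.82×10^6 V/m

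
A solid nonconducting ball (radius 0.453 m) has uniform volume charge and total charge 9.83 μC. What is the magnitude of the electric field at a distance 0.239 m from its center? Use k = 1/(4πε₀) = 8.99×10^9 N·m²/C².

E = 2.27×10^5 N/C

Symmetry ⇒ E = E(r) r̂. Gaussian sphere of radius r = 0.239 m (r < R).
For a uniform sphere the enclosed fraction is (r/R)³, so Q_enc = (9.83 μC)(0.239/0.453)³ = 1.444e-6 C.
Gauss's law: E·4πr² = Q_enc/ε₀.
E = k|Q_enc|/r² = (8.99×10^9)(1.444×10^-6)/(0.239)² = 2.27×10^5 N/C.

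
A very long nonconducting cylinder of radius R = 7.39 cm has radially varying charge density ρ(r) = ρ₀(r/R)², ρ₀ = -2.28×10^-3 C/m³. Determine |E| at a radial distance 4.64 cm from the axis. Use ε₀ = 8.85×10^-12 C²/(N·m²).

Take a coaxial cylindrical Gaussian surface of radius r = 4.64 cm and length L (r < R).
Integrating ρ over the cross-section to radius r: λ_enc = (2πρ₀/R²) ∫₀^r r'^3 dr' = 2πρ₀ r^4/(4·R²) = -3.04×10^-6 C/m.
Since E is radial and uniform over the curved surface, Φ = E·2πrL = Q_enc/ε₀ = λ_enc L/ε₀.
E = |λ_enc|/(2πε₀r) = (3.04×10^-6)/(2π·8.85×10^-12·0.0464) = 1.18×10^6 N/C.

1.18×10^6 V/m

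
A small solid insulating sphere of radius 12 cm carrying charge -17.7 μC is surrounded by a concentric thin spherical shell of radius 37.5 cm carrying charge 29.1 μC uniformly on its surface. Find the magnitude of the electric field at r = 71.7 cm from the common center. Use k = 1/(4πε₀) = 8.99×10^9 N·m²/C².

Take a concentric spherical Gaussian surface of radius r = 71.7 cm (r > 37.5 cm, enclosing both).
Q_enc = (-17.7 μC) + (29.1 μC) = 1.14×10^-5 C.
Gauss's law: E·4πr² = Q_enc/ε₀.
E = k|Q_enc|/r² = (8.99×10^9)(1.14×10^-5)/(0.717)² = 1.99×10^5 N/C.

E ≈ 1.99×10^5 V/m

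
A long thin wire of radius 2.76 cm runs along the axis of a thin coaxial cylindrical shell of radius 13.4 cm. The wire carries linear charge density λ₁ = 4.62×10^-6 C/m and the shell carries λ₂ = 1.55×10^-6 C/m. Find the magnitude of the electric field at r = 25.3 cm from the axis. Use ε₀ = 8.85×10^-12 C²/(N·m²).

|E| ≈ 4.39×10^5 V/m

Take a coaxial cylindrical Gaussian surface of radius r = 25.3 cm and length L (r > 13.4 cm, enclosing both).
λ_enc = λ₁ + λ₂ = (4.62e-6) + (1.55×10^-6) = 6.17×10^-6 C/m.
Applying ∮E·dA = Q_enc/ε₀ with the end caps contributing no flux:
E = |λ_enc|/(2πε₀r) = (6.17×10^-6)/(2π·8.85×10^-12·0.253) = 4.39e5 N/C.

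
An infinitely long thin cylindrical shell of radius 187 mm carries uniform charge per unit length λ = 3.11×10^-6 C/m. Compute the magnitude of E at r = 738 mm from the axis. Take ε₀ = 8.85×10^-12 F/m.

By cylindrical symmetry E is radial; use a coaxial Gaussian cylinder of radius 738 mm and length L (r > 187 mm).
The full line charge is enclosed: λ_enc = 3.11×10^-6 C/m.
By Gauss's law (flux through the curved wall only), E·2πrL = λ_enc L/ε₀.
E = |λ_enc|/(2πε₀r) = (3.11×10^-6)/(2π·8.85×10^-12·0.738) = 7.58×10^4 N/C.

E = 7.58e4 N/C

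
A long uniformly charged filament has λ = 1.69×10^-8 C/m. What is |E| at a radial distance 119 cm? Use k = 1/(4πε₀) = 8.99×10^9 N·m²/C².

Choose a coaxial cylinder of radius r = 119 cm (arbitrary length L) as the Gaussian surface.
Q_enc = λL, so λ_enc = 1.69×10^-8 C/m.
By Gauss's law (flux through the curved wall only), E·2πrL = λ_enc L/ε₀.
E = 2k|λ_enc|/r = 2(8.99×10^9)(1.69×10^-8)/(1.19) = 255 N/C.

|E| = 255 V/m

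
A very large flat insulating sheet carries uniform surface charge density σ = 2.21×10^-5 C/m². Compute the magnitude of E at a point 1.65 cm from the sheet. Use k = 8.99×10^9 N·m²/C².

Choose a cylindrical pillbox piercing the sheet, end faces (area A) parallel to it.
Flux Φ = 2EA and Q_enc = σA, so 2EA = σA/ε₀ ⇒ E = |σ|/(2ε₀), independent of distance.
E = 2πk|σ| = 2π(8.99×10^9)(2.21×10^-5) = 1.25e6 N/C.

E = 1.25e6 N/C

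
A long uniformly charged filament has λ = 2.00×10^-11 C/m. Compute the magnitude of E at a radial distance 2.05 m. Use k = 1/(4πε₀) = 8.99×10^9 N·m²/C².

Choose a coaxial cylinder of radius r = 2.05 m (arbitrary length L) as the Gaussian surface.
Q_enc = λL, so λ_enc = 2.00e-11 C/m.
Gauss's law: E·2πrL = λ_enc L/ε₀.
E = 2k|λ_enc|/r = 2(8.99×10^9)(2.00×10^-11)/(2.05) = 0.175 N/C.

0.175 N/C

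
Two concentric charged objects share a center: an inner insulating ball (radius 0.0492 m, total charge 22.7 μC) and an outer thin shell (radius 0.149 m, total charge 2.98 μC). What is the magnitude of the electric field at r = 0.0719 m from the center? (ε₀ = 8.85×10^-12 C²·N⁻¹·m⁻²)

E = 3.95×10^7 V/m

By spherical symmetry E is radial; choose a Gaussian sphere of radius r = 0.0719 m (between the bodies, 0.0492 m < r < 0.149 m).
Only the inner charge is enclosed; the outer shell contributes nothing inside itself. Q_enc = 22.7 μC = 2.27×10^-5 C.
Gauss's law: E·4πr² = Q_enc/ε₀.
E = |Q_enc|/(4πε₀r²) = (2.27×10^-5)/(4π·8.85×10^-12·(0.0719)²) = 3.95×10^7 N/C.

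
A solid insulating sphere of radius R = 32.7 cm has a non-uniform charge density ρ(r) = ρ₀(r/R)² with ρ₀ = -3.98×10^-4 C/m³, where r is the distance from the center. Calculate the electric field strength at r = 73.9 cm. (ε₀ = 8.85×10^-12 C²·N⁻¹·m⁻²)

|E| = 5.76e5 N/C

Symmetry ⇒ E = E(r) r̂. Gaussian sphere of radius r = 73.9 cm (r > R, all charge enclosed).
Q_enc = 4π ∫₀^R ρ₀(r'/R)^2 r'² dr' = 4πρ₀R³/5 = -3.498×10^-5 C.
Applying ∮E·dA = Q_enc/ε₀ with Φ = E(4πr²):
E = |Q_enc|/(4πε₀r²) = (3.498e-5)/(4π·8.85×10^-12·(0.739)²) = 5.76e5 N/C.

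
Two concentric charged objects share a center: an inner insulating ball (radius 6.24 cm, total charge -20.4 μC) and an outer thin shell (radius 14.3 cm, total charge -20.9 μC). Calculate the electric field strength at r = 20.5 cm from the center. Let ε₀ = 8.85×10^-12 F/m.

Take a concentric spherical Gaussian surface of radius r = 20.5 cm (r > 14.3 cm, enclosing both).
Q_enc = (-20.4 μC) + (-20.9 μC) = -4.13×10^-5 C.
By Gauss's law, ∮E·dA = E·4πr² = Q_enc/ε₀.
E = |Q_enc|/(4πε₀r²) = (4.13×10^-5)/(4π·8.85×10^-12·(0.205)²) = 8.84×10^6 N/C.

|E| = 8.84×10^6 N/C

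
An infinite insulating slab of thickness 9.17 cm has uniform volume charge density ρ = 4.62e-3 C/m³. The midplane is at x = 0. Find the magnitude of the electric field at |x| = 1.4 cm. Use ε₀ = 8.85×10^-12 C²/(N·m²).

By symmetry E is perpendicular to the slab. A Gaussian pillbox from −1.4 cm to +1.4 cm (face area A) lies entirely within the slab.
Q_enc = ρ·(2x)·A and flux = 2EA, so 2EA = 2ρxA/ε₀ ⇒ E = |ρ|x/ε₀.
E = (4.62×10^-3)(0.014)/(8.85×10^-12) = 7.31e6 N/C.

E ≈ 7.31e6 N/C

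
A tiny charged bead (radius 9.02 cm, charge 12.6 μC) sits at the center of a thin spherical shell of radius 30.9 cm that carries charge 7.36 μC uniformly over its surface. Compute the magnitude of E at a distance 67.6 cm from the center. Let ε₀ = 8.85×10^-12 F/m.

|E| = 3.93×10^5 N/C

Symmetry ⇒ E = E(r) r̂. Gaussian sphere of radius r = 67.6 cm (r > 30.9 cm, enclosing both).
Q_enc = (12.6 μC) + (7.36 μC) = 1.996×10^-5 C.
By Gauss's law, ∮E·dA = E·4πr² = Q_enc/ε₀.
E = |Q_enc|/(4πε₀r²) = (1.996×10^-5)/(4π·8.85×10^-12·(0.676)²) = 3.93e5 N/C.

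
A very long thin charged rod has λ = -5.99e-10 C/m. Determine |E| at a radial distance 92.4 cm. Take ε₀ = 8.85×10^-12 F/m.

Choose a coaxial cylinder of radius r = 92.4 cm (arbitrary length L) as the Gaussian surface.
Q_enc = λL, so λ_enc = -5.99e-10 C/m.
Applying ∮E·dA = Q_enc/ε₀ with the end caps contributing no flux:
E = |λ_enc|/(2πε₀r) = (5.99e-10)/(2π·8.85×10^-12·0.924) = 11.7 N/C.

E = 11.7 N/C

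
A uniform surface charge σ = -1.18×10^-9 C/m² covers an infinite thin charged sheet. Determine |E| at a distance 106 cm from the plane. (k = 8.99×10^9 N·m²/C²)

Choose a cylindrical pillbox piercing the sheet, end faces (area A) parallel to it.
Flux Φ = 2EA and Q_enc = σA, so 2EA = σA/ε₀ ⇒ E = |σ|/(2ε₀), independent of distance.
E = 2πk|σ| = 2π(8.99×10^9)(1.18×10^-9) = 66.7 N/C.

E ≈ 66.7 N/C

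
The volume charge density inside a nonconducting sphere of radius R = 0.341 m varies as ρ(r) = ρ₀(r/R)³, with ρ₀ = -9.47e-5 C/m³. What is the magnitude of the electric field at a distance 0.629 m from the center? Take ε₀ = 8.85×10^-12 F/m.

1.79×10^5 N/C

Symmetry ⇒ E = E(r) r̂. Gaussian sphere of radius r = 0.629 m (r > R, all charge enclosed).
Q_enc = 4π ∫₀^R ρ₀(r'/R)^3 r'² dr' = 4πρ₀R³/6 = -7.865×10^-6 C.
Gauss's law: E·4πr² = Q_enc/ε₀.
E = |Q_enc|/(4πε₀r²) = (7.865×10^-6)/(4π·8.85×10^-12·(0.629)²) = 1.79e5 N/C.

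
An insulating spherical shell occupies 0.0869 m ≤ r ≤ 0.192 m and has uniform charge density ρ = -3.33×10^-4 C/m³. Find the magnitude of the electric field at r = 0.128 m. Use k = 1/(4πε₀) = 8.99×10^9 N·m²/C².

Symmetry ⇒ E = E(r) r̂. Gaussian sphere of radius r = 0.128 m (within the shell material, 0.0869 m < r < 0.192 m).
Only the shell between 0.0869 m and r is enclosed: Q_enc = ρ·(4π/3)(r³ − a³) = (-3.33×10^-4)·(4π/3)·((0.128)³ − (0.0869)³) = -2.01×10^-6 C.
Gauss's law: E·4πr² = Q_enc/ε₀.
E = k|Q_enc|/r² = (8.99×10^9)(2.01×10^-6)/(0.128)² = 1.10e6 N/C.

E = 1.10e6 V/m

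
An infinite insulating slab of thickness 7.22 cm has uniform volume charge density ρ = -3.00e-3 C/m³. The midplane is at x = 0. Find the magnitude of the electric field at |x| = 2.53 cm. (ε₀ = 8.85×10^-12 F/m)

8.58e6 N/C

By symmetry E is perpendicular to the slab. A Gaussian pillbox from −2.53 cm to +2.53 cm (face area A) lies entirely within the slab.
Q_enc = ρ·(2x)·A and flux = 2EA, so 2EA = 2ρxA/ε₀ ⇒ E = |ρ|x/ε₀.
E = (3.00×10^-3)(0.0253)/(8.85×10^-12) = 8.58e6 N/C.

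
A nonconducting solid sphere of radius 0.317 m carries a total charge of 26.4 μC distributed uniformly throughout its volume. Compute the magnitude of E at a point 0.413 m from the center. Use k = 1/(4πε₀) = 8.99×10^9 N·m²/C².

Take a concentric spherical Gaussian surface of radius r = 0.413 m (r > R, so the entire charge is enclosed).
Q_enc = 26.4 μC = 2.64×10^-5 C.
By Gauss's law, ∮E·dA = E·4πr² = Q_enc/ε₀.
E = k|Q_enc|/r² = (8.99×10^9)(2.64×10^-5)/(0.413)² = 1.39e6 N/C.

1.39×10^6 N/C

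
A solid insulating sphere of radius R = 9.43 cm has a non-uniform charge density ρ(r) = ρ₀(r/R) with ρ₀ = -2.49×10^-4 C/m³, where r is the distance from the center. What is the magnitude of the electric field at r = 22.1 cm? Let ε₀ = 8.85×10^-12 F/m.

Take a concentric spherical Gaussian surface of radius r = 22.1 cm (r > R, all charge enclosed).
Q_enc = 4π ∫₀^R ρ₀(r'/R)^1 r'² dr' = 4πρ₀R³/4 = -6.56×10^-7 C.
By Gauss's law, ∮E·dA = E·4πr² = Q_enc/ε₀.
E = |Q_enc|/(4πε₀r²) = (6.56e-7)/(4π·8.85×10^-12·(0.221)²) = 1.21×10^5 N/C.

|E| ≈ 1.21×10^5 V/m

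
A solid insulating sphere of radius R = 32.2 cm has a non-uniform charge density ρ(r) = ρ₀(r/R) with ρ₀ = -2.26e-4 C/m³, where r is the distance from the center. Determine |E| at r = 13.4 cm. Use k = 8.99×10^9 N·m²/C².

E = 3.56×10^5 N/C

By spherical symmetry E is radial; choose a Gaussian sphere of radius r = 13.4 cm (r < R).
Integrate the density: Q_enc = 4π ∫₀^r ρ₀(r'/R)^1 r'² dr' = 4πρ₀ r^4/(4·R) = -7.109×10^-7 C.
Since E is radial and uniform over the Gaussian sphere, Φ = E·4πr² = Q_enc/ε₀.
E = k|Q_enc|/r² = (8.99×10^9)(7.109×10^-7)/(0.134)² = 3.56e5 N/C.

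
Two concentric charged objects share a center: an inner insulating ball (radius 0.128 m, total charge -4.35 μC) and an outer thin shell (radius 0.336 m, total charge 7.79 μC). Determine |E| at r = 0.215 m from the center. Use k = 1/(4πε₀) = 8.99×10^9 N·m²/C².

Take a concentric spherical Gaussian surface of radius r = 0.215 m (between the bodies, 0.128 m < r < 0.336 m).
The shell at 0.336 m lies outside the Gaussian surface, so Q_enc = -4.35 μC = -4.35×10^-6 C.
Gauss's law: E·4πr² = Q_enc/ε₀.
E = k|Q_enc|/r² = (8.99×10^9)(4.35×10^-6)/(0.215)² = 8.46×10^5 N/C.

|E| ≈ 8.46×10^5 V/m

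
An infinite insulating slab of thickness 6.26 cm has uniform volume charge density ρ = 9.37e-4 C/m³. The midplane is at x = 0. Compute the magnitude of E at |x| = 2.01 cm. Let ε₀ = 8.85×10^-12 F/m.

2.13e6 N/C

By symmetry E is perpendicular to the slab. A Gaussian pillbox from −2.01 cm to +2.01 cm (face area A) lies entirely within the slab.
Q_enc = ρ·(2x)·A and flux = 2EA, so 2EA = 2ρxA/ε₀ ⇒ E = |ρ|x/ε₀.
E = (9.37×10^-4)(0.0201)/(8.85×10^-12) = 2.13×10^6 N/C.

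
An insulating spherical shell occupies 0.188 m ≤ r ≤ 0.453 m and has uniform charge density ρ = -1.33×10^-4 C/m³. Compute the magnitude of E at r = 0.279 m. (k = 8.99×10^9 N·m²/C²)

By spherical symmetry E is radial; choose a Gaussian sphere of radius r = 0.279 m (within the shell material, 0.188 m < r < 0.453 m).
Enclosed charge is the volume from a to r: Q_enc = (4π/3)ρ(r³ − a³) = -8.397×10^-6 C.
Gauss's law: E·4πr² = Q_enc/ε₀.
E = k|Q_enc|/r² = (8.99×10^9)(8.397×10^-6)/(0.279)² = 9.70×10^5 N/C.

E ≈ 9.70e5 N/C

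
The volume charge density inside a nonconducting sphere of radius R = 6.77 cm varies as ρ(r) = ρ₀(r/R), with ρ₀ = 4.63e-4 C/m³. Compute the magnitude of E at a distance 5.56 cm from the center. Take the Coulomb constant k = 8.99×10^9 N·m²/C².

Use a concentric Gaussian sphere at r = 5.56 cm (r < R).
Integrate the density: Q_enc = 4π ∫₀^r ρ₀(r'/R)^1 r'² dr' = 4πρ₀ r^4/(4·R) = 2.053e-7 C.
By Gauss's law, ∮E·dA = E·4πr² = Q_enc/ε₀.
E = k|Q_enc|/r² = (8.99×10^9)(2.053e-7)/(0.0556)² = 5.97×10^5 N/C.

E ≈ 5.97×10^5 N/C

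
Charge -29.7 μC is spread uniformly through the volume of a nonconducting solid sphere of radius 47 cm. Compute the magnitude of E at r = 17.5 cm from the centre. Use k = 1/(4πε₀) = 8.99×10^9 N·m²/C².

|E| = 4.50×10^5 N/C

By spherical symmetry E is radial; choose a Gaussian sphere of radius r = 17.5 cm (r < R).
Only the charge within r is enclosed: Q_enc = Q·(r/R)³ = (-29.7 μC)·(17.5 cm/47 cm)³ = -1.533×10^-6 C.
By Gauss's law, ∮E·dA = E·4πr² = Q_enc/ε₀.
E = k|Q_enc|/r² = (8.99×10^9)(1.533e-6)/(0.175)² = 4.50e5 N/C.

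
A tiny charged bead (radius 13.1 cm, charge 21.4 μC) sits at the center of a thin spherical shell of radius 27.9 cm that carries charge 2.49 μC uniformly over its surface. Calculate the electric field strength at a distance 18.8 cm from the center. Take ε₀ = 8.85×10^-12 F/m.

Symmetry ⇒ E = E(r) r̂. Gaussian sphere of radius r = 18.8 cm (between the bodies, 13.1 cm < r < 27.9 cm).
The shell at 27.9 cm lies outside the Gaussian surface, so Q_enc = 21.4 μC = 2.14×10^-5 C.
Applying ∮E·dA = Q_enc/ε₀ with Φ = E(4πr²):
E = |Q_enc|/(4πε₀r²) = (2.14e-5)/(4π·8.85×10^-12·(0.188)²) = 5.44×10^6 N/C.

5.44×10^6 N/C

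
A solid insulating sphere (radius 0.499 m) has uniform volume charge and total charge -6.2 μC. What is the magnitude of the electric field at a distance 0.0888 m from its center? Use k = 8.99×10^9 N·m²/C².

Take a concentric spherical Gaussian surface of radius r = 0.0888 m (r < R).
For a uniform sphere the enclosed fraction is (r/R)³, so Q_enc = (-6.2 μC)(0.0888/0.499)³ = -3.494e-8 C.
Gauss's law: E·4πr² = Q_enc/ε₀.
E = k|Q_enc|/r² = (8.99×10^9)(3.494e-8)/(0.0888)² = 3.98×10^4 N/C.

|E| ≈ 3.98×10^4 N/C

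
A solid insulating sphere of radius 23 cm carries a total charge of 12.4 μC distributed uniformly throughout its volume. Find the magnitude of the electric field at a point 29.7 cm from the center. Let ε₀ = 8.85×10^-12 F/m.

By spherical symmetry E is radial; choose a Gaussian sphere of radius r = 29.7 cm (r > R, so the entire charge is enclosed).
Q_enc = 12.4 μC = 1.24e-5 C.
By Gauss's law, ∮E·dA = E·4πr² = Q_enc/ε₀.
E = |Q_enc|/(4πε₀r²) = (1.24×10^-5)/(4π·8.85×10^-12·(0.297)²) = 1.26×10^6 N/C.

1.26×10^6 N/C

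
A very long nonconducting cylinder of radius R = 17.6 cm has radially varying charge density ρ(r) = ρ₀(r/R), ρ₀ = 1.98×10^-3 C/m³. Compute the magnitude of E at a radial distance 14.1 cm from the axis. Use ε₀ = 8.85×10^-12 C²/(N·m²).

E ≈ 8.42×10^6 V/m

Take a coaxial cylindrical Gaussian surface of radius r = 14.1 cm and length L (r < R).
Integrating ρ over the cross-section to radius r: λ_enc = (2πρ₀/R) ∫₀^r r'^2 dr' = 2πρ₀ r^3/(3·R) = 6.605e-5 C/m.
By Gauss's law (flux through the curved wall only), E·2πrL = λ_enc L/ε₀.
E = |λ_enc|/(2πε₀r) = (6.605×10^-5)/(2π·8.85×10^-12·0.141) = 8.42e6 N/C.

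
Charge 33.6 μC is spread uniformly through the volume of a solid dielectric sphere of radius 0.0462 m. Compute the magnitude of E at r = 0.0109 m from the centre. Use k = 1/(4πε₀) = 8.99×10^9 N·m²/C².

Take a concentric spherical Gaussian surface of radius r = 0.0109 m (r < R).
Only the charge within r is enclosed: Q_enc = Q·(r/R)³ = (33.6 μC)·(0.0109 m/0.0462 m)³ = 4.413×10^-7 C.
Applying ∮E·dA = Q_enc/ε₀ with Φ = E(4πr²):
E = k|Q_enc|/r² = (8.99×10^9)(4.413×10^-7)/(0.0109)² = 3.34e7 N/C.

E ≈ 3.34e7 N/C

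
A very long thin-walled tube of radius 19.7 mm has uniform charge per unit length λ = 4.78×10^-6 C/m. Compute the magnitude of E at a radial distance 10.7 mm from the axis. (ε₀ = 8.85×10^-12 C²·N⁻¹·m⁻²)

E = 0 (no enclosed charge)

Choose a coaxial cylinder of radius r = 10.7 mm (arbitrary length L) as the Gaussian surface (r < 19.7 mm, inside the shell).
All the surface charge lies outside this cylinder: Q_enc = 0, hence E = 0.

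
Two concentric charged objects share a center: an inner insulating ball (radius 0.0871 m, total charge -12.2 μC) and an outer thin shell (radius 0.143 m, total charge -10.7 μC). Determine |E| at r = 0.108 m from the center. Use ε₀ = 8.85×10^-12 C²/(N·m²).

E ≈ 9.41×10^6 V/m

Use a concentric Gaussian sphere at r = 0.108 m (between the bodies, 0.0871 m < r < 0.143 m).
The shell at 0.143 m lies outside the Gaussian surface, so Q_enc = -12.2 μC = -1.22e-5 C.
Gauss's law: E·4πr² = Q_enc/ε₀.
E = |Q_enc|/(4πε₀r²) = (1.22×10^-5)/(4π·8.85×10^-12·(0.108)²) = 9.41×10^6 N/C.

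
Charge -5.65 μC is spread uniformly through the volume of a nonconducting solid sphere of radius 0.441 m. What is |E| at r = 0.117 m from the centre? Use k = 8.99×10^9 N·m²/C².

By spherical symmetry E is radial; choose a Gaussian sphere of radius r = 0.117 m (r < R).
For a uniform sphere the enclosed fraction is (r/R)³, so Q_enc = (-5.65 μC)(0.117/0.441)³ = -1.055e-7 C.
Gauss's law: E·4πr² = Q_enc/ε₀.
E = k|Q_enc|/r² = (8.99×10^9)(1.055×10^-7)/(0.117)² = 6.93×10^4 N/C.

|E| = 6.93×10^4 V/m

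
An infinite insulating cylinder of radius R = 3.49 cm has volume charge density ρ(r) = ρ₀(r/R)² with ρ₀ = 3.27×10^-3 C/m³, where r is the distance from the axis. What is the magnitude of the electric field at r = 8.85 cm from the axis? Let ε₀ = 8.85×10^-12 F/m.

By cylindrical symmetry E is radial; use a coaxial Gaussian cylinder of radius 8.85 cm and length L (r > R, full charge per length enclosed).
λ_enc = 2π ∫₀^R ρ₀(r'/R)^2 r' dr' = 2πρ₀R²/4 = 6.256×10^-6 C/m.
Applying ∮E·dA = Q_enc/ε₀ with the end caps contributing no flux:
E = |λ_enc|/(2πε₀r) = (6.256×10^-6)/(2π·8.85×10^-12·0.0885) = 1.27×10^6 N/C.

1.27×10^6 N/C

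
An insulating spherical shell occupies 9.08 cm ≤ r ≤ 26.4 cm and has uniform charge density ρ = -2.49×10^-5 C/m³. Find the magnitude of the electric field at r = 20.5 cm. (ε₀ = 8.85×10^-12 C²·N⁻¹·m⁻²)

By spherical symmetry E is radial; choose a Gaussian sphere of radius r = 20.5 cm (within the shell material, 9.08 cm < r < 26.4 cm).
Only the shell between 9.08 cm and r is enclosed: Q_enc = ρ·(4π/3)(r³ − a³) = (-2.49×10^-5)·(4π/3)·((0.205)³ − (0.0908)³) = -8.205e-7 C.
Gauss's law: E·4πr² = Q_enc/ε₀.
E = |Q_enc|/(4πε₀r²) = (8.205×10^-7)/(4π·8.85×10^-12·(0.205)²) = 1.76×10^5 N/C.

|E| = 1.76×10^5 V/m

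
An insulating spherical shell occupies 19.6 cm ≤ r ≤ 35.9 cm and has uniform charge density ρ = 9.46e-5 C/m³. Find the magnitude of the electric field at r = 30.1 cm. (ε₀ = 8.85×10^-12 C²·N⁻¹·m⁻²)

Use a concentric Gaussian sphere at r = 30.1 cm (within the shell material, 19.6 cm < r < 35.9 cm).
Only the shell between 19.6 cm and r is enclosed: Q_enc = ρ·(4π/3)(r³ − a³) = (9.46e-5)·(4π/3)·((0.301)³ − (0.196)³) = 7.823×10^-6 C.
By Gauss's law, ∮E·dA = E·4πr² = Q_enc/ε₀.
E = |Q_enc|/(4πε₀r²) = (7.823×10^-6)/(4π·8.85×10^-12·(0.301)²) = 7.76×10^5 N/C.

|E| ≈ 7.76×10^5 N/C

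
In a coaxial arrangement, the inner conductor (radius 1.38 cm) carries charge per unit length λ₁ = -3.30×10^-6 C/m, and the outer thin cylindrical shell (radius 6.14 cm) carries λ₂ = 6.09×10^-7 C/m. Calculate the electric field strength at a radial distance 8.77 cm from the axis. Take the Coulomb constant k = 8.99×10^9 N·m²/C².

|E| ≈ 5.52×10^5 N/C

Coaxial Gaussian cylinder, radius r = 8.77 cm, length L (r > 6.14 cm, enclosing both).
λ_enc = λ₁ + λ₂ = (-3.30e-6) + (6.09×10^-7) = -2.691×10^-6 C/m.
Since E is radial and uniform over the curved surface, Φ = E·2πrL = Q_enc/ε₀ = λ_enc L/ε₀.
E = 2k|λ_enc|/r = 2(8.99×10^9)(2.691×10^-6)/(0.0877) = 5.52×10^5 N/C.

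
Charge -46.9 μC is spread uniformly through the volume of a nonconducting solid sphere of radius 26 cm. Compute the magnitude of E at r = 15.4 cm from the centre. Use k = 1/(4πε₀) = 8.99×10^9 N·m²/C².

Symmetry ⇒ E = E(r) r̂. Gaussian sphere of radius r = 15.4 cm (r < R).
Only the charge within r is enclosed: Q_enc = Q·(r/R)³ = (-46.9 μC)·(15.4 cm/26 cm)³ = -9.746×10^-6 C.
Since E is radial and uniform over the Gaussian sphere, Φ = E·4πr² = Q_enc/ε₀.
E = k|Q_enc|/r² = (8.99×10^9)(9.746e-6)/(0.154)² = 3.69e6 N/C.

|E| = 3.69e6 N/C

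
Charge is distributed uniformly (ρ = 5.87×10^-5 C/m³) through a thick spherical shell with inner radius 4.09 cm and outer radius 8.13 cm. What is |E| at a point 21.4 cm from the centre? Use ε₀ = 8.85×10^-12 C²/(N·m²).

E ≈ 2.26×10^4 N/C

Use a concentric Gaussian sphere at r = 21.4 cm (r > 8.13 cm, enclosing the whole shell).
Q_enc = ρ·(4π/3)(b³ − a³) = (5.87×10^-5)·(4π/3)·((0.0813)³ − (0.0409)³) = 1.153e-7 C.
By Gauss's law, ∮E·dA = E·4πr² = Q_enc/ε₀.
E = |Q_enc|/(4πε₀r²) = (1.153×10^-7)/(4π·8.85×10^-12·(0.214)²) = 2.26×10^4 N/C.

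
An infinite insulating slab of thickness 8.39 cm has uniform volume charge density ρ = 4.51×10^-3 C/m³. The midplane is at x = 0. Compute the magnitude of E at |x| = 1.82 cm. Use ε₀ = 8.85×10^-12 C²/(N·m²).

E = 9.27e6 N/C

By symmetry E is perpendicular to the slab. A Gaussian pillbox from −1.82 cm to +1.82 cm (face area A) lies entirely within the slab.
Q_enc = ρ·(2x)·A and flux = 2EA, so 2EA = 2ρxA/ε₀ ⇒ E = |ρ|x/ε₀.
E = (4.51e-3)(0.0182)/(8.85×10^-12) = 9.27×10^6 N/C.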